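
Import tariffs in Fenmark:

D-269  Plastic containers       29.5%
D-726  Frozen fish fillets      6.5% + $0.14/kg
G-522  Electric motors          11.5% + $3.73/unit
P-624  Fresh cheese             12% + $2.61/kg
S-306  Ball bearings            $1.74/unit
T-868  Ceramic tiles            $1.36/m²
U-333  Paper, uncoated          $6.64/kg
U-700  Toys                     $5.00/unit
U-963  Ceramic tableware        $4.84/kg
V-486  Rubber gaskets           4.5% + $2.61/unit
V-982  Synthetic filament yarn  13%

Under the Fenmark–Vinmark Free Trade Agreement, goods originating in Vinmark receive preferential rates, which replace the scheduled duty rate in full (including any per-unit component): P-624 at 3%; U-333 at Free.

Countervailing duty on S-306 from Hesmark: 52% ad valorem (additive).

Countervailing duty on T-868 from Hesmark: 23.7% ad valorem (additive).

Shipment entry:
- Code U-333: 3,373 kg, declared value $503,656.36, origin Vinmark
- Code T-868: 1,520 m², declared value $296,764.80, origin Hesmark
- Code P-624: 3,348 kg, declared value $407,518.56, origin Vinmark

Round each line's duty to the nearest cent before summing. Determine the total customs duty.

$84,626.02

Line 1 (U-333, Vinmark, 3,373 kg, $503,656.36):
Base rate for U-333 is $6.64/kg.
Origin Vinmark qualifies under the Fenmark–Vinmark agreement and U-333 is covered: preferential rate Free applies instead.
Duty = $503,656.36 × 0% = $0.00.
Line 2 (T-868, Hesmark, 1,520 m², $296,764.80):
Base rate for T-868 is $1.36/m².
Additional duty on T-868 from Hesmark: +23.7% ad valorem. Applied ad valorem rate = 23.7%.
Duty = $296,764.80 × 23.7% + 1,520 × $1.36 = $72,400.46.
Line 3 (P-624, Vinmark, 3,348 kg, $407,518.56):
Base rate for P-624 is 12% + $2.61/kg.
Origin Vinmark qualifies under the Fenmark–Vinmark agreement and P-624 is covered: preferential rate 3% applies instead.
Duty = $407,518.56 × 3% = $12,225.56.
Total = $0.00 + $72,400.46 + $12,225.56 = $84,626.02.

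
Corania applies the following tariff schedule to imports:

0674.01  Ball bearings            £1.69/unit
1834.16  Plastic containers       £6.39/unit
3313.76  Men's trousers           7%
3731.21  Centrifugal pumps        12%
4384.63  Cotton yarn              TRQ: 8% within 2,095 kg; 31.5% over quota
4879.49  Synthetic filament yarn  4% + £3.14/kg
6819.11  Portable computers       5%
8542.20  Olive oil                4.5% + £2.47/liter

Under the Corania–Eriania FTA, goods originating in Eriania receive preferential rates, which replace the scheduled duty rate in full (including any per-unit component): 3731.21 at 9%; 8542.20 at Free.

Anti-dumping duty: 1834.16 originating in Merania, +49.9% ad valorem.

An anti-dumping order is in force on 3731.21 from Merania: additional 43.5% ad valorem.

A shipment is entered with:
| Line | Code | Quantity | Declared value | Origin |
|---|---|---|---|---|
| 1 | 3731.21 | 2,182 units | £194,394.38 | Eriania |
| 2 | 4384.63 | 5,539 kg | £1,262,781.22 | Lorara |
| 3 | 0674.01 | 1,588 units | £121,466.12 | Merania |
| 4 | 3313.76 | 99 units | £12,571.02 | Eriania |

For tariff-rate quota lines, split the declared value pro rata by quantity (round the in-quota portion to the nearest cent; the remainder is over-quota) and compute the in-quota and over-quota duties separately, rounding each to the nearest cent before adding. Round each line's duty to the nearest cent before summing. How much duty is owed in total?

£306,595.01

Line 1 (3731.21, Eriania, 2,182 units, £194,394.38):
Base rate for 3731.21 is 12%.
Origin Eriania qualifies under the Corania–Eriania agreement and 3731.21 is covered: preferential rate 9% applies instead.
The additional-duty order on 3731.21 targets Merania, not Eriania; it does not apply.
Duty = £194,394.38 × 9% = £17,495.49.
Line 2 (4384.63, Lorara, 5,539 kg, £1,262,781.22):
Code 4384.63 is under a tariff-rate quota (threshold 2,095 kg). In-quota: 2,095 kg at 8%; over-quota: 3,444 kg at 31.5%.
Pro-rata value split: in-quota = £1,262,781.22 × 2,095/5,539 = £477,618.10; over-quota = £1,262,781.22 − £477,618.10 = £785,163.12.
In-quota duty = £477,618.10 × 8% = £38,209.45. Over-quota duty = £785,163.12 × 31.5% = £247,326.38.
Line duty = £38,209.45 + £247,326.38 = £285,535.83.
Line 3 (0674.01, Merania, 1,588 units, £121,466.12):
Base rate for 0674.01 is £1.69/unit.
Duty = 1,588 × £1.69 = £2,683.72.
Line 4 (3313.76, Eriania, 99 units, £12,571.02):
Base rate for 3313.76 is 7%.
Origin Eriania is the FTA partner but 3313.76 is not on the preference list; base rate stands.
Duty = £12,571.02 × 7% = £879.97.
Total = £17,495.49 + £285,535.83 + £2,683.72 + £879.97 = £306,595.01.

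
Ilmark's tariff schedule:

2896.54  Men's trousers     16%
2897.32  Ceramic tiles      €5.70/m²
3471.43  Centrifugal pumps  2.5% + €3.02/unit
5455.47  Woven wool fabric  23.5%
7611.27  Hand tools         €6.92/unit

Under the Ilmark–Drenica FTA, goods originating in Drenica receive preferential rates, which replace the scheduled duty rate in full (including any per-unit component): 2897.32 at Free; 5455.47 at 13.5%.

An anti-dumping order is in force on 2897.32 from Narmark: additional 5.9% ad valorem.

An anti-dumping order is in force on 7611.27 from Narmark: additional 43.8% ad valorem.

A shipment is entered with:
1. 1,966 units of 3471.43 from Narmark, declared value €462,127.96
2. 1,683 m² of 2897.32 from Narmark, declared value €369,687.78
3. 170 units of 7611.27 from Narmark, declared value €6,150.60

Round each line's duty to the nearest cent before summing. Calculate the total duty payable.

Line 1 (3471.43, Narmark, 1,966 units, €462,127.96):
Base rate for 3471.43 is 2.5% + €3.02/unit.
Duty = €462,127.96 × 2.5% + 1,966 × €3.02 = €17,490.52.
Line 2 (2897.32, Narmark, 1,683 m², €369,687.78):
Base rate for 2897.32 is €5.70/m².
2897.32 has an FTA preferential rate, but origin Narmark is not Drenica; base rate stands.
Additional duty on 2897.32 from Narmark: +5.9% ad valorem. Applied ad valorem rate = 5.9%.
Duty = €369,687.78 × 5.9% + 1,683 × €5.70 = €31,404.68.
Line 3 (7611.27, Narmark, 170 units, €6,150.60):
Base rate for 7611.27 is €6.92/unit.
Additional duty on 7611.27 from Narmark: +43.8% ad valorem. Applied ad valorem rate = 43.8%.
Duty = €6,150.60 × 43.8% + 170 × €6.92 = €3,870.36.
Total = €17,490.52 + €31,404.68 + €3,870.36 = €52,765.56.

€52,765.56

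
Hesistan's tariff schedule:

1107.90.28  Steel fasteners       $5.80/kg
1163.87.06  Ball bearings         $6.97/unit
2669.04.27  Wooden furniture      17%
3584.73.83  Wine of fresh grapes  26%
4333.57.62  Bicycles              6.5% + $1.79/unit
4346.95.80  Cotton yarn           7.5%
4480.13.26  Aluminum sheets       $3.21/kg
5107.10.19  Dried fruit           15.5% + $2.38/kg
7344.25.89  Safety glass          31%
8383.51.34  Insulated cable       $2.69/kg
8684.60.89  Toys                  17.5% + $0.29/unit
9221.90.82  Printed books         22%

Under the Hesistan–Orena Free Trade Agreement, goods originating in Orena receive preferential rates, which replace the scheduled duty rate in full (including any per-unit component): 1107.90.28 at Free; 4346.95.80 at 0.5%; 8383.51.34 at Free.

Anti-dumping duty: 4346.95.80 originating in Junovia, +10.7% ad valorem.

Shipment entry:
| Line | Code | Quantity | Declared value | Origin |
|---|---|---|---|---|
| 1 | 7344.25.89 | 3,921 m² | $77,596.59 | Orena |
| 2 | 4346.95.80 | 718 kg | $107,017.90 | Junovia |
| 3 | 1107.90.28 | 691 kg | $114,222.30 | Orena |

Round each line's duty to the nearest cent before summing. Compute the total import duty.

$43,532.20

Line 1 (7344.25.89, Orena, 3,921 m², $77,596.59):
Base rate for 7344.25.89 is 31%.
Origin Orena is the FTA partner but 7344.25.89 is not on the preference list; base rate stands.
Duty = $77,596.59 × 31% = $24,054.94.
Line 2 (4346.95.80, Junovia, 718 kg, $107,017.90):
Base rate for 4346.95.80 is 7.5%.
4346.95.80 has an FTA preferential rate, but origin Junovia is not Orena; base rate stands.
Additional duty on 4346.95.80 from Junovia: +10.7%. Applied ad valorem rate: 7.5% + 10.7% = 18.2%.
Duty = $107,017.90 × 18.2% = $19,477.26.
Line 3 (1107.90.28, Orena, 691 kg, $114,222.30):
Base rate for 1107.90.28 is $5.80/kg.
Origin Orena qualifies under the Hesistan–Orena agreement and 1107.90.28 is covered: preferential rate Free applies instead.
Duty = $114,222.30 × 0% = $0.00.
Total = $24,054.94 + $19,477.26 + $0.00 = $43,532.20.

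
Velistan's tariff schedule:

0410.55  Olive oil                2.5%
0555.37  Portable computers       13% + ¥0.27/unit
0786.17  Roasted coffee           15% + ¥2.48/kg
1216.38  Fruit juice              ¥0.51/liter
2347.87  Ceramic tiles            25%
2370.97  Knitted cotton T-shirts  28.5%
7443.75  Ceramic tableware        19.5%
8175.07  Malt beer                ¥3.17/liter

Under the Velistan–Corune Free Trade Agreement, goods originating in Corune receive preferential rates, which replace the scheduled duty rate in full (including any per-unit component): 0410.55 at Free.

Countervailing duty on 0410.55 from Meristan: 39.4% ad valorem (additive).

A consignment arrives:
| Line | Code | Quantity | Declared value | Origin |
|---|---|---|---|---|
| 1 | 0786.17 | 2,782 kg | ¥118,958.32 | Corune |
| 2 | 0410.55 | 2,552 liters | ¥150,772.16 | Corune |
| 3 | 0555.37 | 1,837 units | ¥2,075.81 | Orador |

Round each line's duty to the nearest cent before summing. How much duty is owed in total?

Line 1 (0786.17, Corune, 2,782 kg, ¥118,958.32):
Base rate for 0786.17 is 15% + ¥2.48/kg.
Origin Corune is the FTA partner but 0786.17 is not on the preference list; base rate stands.
Duty = ¥118,958.32 × 15% + 2,782 × ¥2.48 = ¥24,743.11.
Line 2 (0410.55, Corune, 2,552 liters, ¥150,772.16):
Base rate for 0410.55 is 2.5%.
Origin Corune qualifies under the Velistan–Corune agreement and 0410.55 is covered: preferential rate Free applies instead.
The additional-duty order on 0410.55 targets Meristan, not Corune; it does not apply.
Duty = ¥150,772.16 × 0% = ¥0.00.
Line 3 (0555.37, Orador, 1,837 units, ¥2,075.81):
Base rate for 0555.37 is 13% + ¥0.27/unit.
Duty = ¥2,075.81 × 13% + 1,837 × ¥0.27 = ¥765.85.
Total = ¥24,743.11 + ¥0.00 + ¥765.85 = ¥25,508.96.

¥25,508.96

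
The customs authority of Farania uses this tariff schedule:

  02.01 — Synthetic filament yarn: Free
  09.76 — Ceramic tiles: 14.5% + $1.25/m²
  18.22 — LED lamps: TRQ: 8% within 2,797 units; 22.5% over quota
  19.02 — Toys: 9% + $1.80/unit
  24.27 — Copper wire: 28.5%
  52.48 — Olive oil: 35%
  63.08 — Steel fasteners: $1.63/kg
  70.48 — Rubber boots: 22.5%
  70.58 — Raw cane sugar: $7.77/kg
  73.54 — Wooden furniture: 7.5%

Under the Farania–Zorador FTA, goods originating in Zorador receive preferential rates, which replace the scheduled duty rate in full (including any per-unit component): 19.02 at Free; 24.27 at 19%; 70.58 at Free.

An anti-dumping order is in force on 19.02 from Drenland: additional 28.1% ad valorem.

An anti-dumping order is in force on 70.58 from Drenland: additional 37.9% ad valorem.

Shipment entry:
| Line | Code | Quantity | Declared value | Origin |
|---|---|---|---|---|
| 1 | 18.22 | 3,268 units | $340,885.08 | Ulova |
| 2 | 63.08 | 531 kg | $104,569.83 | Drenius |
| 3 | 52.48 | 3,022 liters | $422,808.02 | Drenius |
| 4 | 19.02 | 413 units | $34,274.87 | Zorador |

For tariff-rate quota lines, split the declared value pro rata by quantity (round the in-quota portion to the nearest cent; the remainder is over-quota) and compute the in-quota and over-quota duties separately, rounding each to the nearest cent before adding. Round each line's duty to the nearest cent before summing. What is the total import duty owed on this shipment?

$183,243.00

Line 1 (18.22, Ulova, 3,268 units, $340,885.08):
Code 18.22 is under a tariff-rate quota (threshold 2,797 units). In-quota: 2,797 units at 8%; over-quota: 471 units at 22.5%.
Pro-rata value split: in-quota = $340,885.08 × 2,797/3,268 = $291,755.07; over-quota = $340,885.08 − $291,755.07 = $49,130.01.
In-quota duty = $291,755.07 × 8% = $23,340.41. Over-quota duty = $49,130.01 × 22.5% = $11,054.25.
Line duty = $23,340.41 + $11,054.25 = $34,394.66.
Line 2 (63.08, Drenius, 531 kg, $104,569.83):
Base rate for 63.08 is $1.63/kg.
Duty = 531 × $1.63 = $865.53.
Line 3 (52.48, Drenius, 3,022 liters, $422,808.02):
Base rate for 52.48 is 35%.
Duty = $422,808.02 × 35% = $147,982.81.
Line 4 (19.02, Zorador, 413 units, $34,274.87):
Base rate for 19.02 is 9% + $1.80/unit.
Origin Zorador qualifies under the Farania–Zorador agreement and 19.02 is covered: preferential rate Free applies instead.
The additional-duty order on 19.02 targets Drenland, not Zorador; it does not apply.
Duty = $34,274.87 × 0% = $0.00.
Total = $34,394.66 + $865.53 + $147,982.81 + $0.00 = $183,243.00.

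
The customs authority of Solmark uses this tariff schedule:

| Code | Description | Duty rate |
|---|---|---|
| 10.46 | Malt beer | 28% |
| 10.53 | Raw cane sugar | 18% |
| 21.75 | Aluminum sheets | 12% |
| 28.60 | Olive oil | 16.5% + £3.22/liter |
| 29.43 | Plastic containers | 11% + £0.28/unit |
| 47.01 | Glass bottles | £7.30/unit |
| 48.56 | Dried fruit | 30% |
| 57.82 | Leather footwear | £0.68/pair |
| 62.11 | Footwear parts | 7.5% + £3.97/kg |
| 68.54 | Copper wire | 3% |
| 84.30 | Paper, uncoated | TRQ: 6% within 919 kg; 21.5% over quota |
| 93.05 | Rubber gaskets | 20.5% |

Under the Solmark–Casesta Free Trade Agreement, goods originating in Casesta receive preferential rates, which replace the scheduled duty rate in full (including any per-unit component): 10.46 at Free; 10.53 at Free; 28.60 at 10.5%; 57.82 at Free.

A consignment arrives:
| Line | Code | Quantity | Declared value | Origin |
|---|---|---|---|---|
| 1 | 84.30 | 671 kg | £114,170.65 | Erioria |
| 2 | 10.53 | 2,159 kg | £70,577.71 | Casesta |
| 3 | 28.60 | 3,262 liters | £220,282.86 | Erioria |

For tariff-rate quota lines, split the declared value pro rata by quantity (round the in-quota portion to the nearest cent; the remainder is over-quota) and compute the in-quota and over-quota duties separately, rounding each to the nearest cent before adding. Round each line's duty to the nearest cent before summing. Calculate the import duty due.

Line 1 (84.30, Erioria, 671 kg, £114,170.65):
Code 84.30 is under a tariff-rate quota (threshold 919 kg). Quantity 671 kg is within the quota, so the in-quota rate 6% applies to the full value.
Duty = £114,170.65 × 6% = £6,850.24.
Line 2 (10.53, Casesta, 2,159 kg, £70,577.71):
Base rate for 10.53 is 18%.
Origin Casesta qualifies under the Solmark–Casesta agreement and 10.53 is covered: preferential rate Free applies instead.
Duty = £70,577.71 × 0% = £0.00.
Line 3 (28.60, Erioria, 3,262 liters, £220,282.86):
Base rate for 28.60 is 16.5% + £3.22/liter.
28.60 has an FTA preferential rate, but origin Erioria is not Casesta; base rate stands.
Duty = £220,282.86 × 16.5% + 3,262 × £3.22 = £46,850.31.
Total = £6,850.24 + £0.00 + £46,850.31 = £53,700.55.

£53,700.55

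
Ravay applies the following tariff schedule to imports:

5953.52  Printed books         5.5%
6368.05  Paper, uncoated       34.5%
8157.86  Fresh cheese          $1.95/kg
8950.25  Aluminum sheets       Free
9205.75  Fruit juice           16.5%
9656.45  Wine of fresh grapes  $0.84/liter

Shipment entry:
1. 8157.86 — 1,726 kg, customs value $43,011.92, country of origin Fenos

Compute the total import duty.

Line 1 (8157.86, Fenos, 1,726 kg, $43,011.92):
Base rate for 8157.86 is $1.95/kg.
Duty = 1,726 × $1.95 = $3,365.70.

$3,365.70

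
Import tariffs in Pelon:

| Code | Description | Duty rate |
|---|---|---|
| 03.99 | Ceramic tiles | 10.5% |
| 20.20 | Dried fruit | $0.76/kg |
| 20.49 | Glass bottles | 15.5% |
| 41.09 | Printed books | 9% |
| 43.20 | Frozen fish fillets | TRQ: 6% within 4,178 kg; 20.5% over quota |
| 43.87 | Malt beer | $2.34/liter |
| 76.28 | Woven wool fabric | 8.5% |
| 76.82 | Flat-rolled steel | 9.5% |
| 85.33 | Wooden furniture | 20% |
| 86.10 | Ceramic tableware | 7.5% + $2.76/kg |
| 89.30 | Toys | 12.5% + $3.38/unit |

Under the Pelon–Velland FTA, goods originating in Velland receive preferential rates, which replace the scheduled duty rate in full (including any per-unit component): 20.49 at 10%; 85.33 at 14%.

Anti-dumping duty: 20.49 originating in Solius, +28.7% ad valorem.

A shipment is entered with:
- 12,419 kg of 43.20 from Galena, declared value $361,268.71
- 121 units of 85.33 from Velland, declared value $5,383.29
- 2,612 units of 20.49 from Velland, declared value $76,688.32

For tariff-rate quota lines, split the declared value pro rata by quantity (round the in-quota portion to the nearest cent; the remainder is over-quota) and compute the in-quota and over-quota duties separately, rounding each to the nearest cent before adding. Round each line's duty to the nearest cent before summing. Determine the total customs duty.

Line 1 (43.20, Galena, 12,419 kg, $361,268.71):
Code 43.20 is under a tariff-rate quota (threshold 4,178 kg). In-quota: 4,178 kg at 6%; over-quota: 8,241 kg at 20.5%.
Pro-rata value split: in-quota = $361,268.71 × 4,178/12,419 = $121,538.02; over-quota = $361,268.71 − $121,538.02 = $239,730.69.
In-quota duty = $121,538.02 × 6% = $7,292.28. Over-quota duty = $239,730.69 × 20.5% = $49,144.79.
Line duty = $7,292.28 + $49,144.79 = $56,437.07.
Line 2 (85.33, Velland, 121 units, $5,383.29):
Base rate for 85.33 is 20%.
Origin Velland qualifies under the Pelon–Velland agreement and 85.33 is covered: preferential rate 14% applies instead.
Duty = $5,383.29 × 14% = $753.66.
Line 3 (20.49, Velland, 2,612 units, $76,688.32):
Base rate for 20.49 is 15.5%.
Origin Velland qualifies under the Pelon–Velland agreement and 20.49 is covered: preferential rate 10% applies instead.
The additional-duty order on 20.49 targets Solius, not Velland; it does not apply.
Duty = $76,688.32 × 10% = $7,668.83.
Total = $56,437.07 + $753.66 + $7,668.83 = $64,859.56.

$64,859.56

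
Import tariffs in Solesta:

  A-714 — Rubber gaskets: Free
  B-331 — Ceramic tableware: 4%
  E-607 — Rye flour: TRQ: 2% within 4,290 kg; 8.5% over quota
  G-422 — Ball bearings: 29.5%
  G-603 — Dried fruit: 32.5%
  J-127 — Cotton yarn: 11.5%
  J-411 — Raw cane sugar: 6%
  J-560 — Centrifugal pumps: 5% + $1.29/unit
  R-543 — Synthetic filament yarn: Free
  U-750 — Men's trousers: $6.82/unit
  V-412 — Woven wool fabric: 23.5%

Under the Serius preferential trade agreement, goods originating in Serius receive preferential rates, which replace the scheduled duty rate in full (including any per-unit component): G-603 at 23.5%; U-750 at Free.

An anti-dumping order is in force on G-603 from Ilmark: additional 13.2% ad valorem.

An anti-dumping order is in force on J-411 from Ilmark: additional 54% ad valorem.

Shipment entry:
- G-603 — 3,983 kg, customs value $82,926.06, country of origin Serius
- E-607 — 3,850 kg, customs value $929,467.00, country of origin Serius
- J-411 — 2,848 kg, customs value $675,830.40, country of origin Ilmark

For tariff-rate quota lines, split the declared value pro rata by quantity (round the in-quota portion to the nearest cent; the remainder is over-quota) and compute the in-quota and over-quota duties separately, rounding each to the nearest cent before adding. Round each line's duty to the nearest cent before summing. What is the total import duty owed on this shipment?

$443,575.20

Line 1 (G-603, Serius, 3,983 kg, $82,926.06):
Base rate for G-603 is 32.5%.
Origin Serius qualifies under the Solesta–Serius agreement and G-603 is covered: preferential rate 23.5% applies instead.
The additional-duty order on G-603 targets Ilmark, not Serius; it does not apply.
Duty = $82,926.06 × 23.5% = $19,487.62.
Line 2 (E-607, Serius, 3,850 kg, $929,467.00):
Code E-607 is under a tariff-rate quota (threshold 4,290 kg). Quantity 3,850 kg is within the quota, so the in-quota rate 2% applies to the full value.
Duty = $929,467.00 × 2% = $18,589.34.
Line 3 (J-411, Ilmark, 2,848 kg, $675,830.40):
Base rate for J-411 is 6%.
Additional duty on J-411 from Ilmark: +54%. Applied ad valorem rate: 6% + 54% = 60%.
Duty = $675,830.40 × 60% = $405,498.24.
Total = $19,487.62 + $18,589.34 + $405,498.24 = $443,575.20.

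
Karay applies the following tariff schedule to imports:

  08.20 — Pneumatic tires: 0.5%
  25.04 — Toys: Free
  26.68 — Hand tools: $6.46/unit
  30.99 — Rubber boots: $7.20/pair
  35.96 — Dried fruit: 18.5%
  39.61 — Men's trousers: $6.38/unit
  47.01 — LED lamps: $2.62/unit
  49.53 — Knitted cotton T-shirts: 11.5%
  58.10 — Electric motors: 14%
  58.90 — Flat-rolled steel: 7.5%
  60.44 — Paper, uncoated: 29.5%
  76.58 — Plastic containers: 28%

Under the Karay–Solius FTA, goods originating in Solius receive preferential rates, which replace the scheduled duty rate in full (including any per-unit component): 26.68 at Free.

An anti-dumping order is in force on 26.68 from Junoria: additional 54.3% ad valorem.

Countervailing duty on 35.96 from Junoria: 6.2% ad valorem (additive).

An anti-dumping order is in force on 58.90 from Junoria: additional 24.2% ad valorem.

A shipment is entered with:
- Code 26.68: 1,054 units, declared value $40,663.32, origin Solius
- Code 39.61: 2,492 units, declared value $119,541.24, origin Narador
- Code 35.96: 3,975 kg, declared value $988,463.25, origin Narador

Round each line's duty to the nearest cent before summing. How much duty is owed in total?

Line 1 (26.68, Solius, 1,054 units, $40,663.32):
Base rate for 26.68 is $6.46/unit.
Origin Solius qualifies under the Karay–Solius agreement and 26.68 is covered: preferential rate Free applies instead.
The additional-duty order on 26.68 targets Junoria, not Solius; it does not apply.
Duty = $40,663.32 × 0% = $0.00.
Line 2 (39.61, Narador, 2,492 units, $119,541.24):
Base rate for 39.61 is $6.38/unit.
Duty = 2,492 × $6.38 = $15,898.96.
Line 3 (35.96, Narador, 3,975 kg, $988,463.25):
Base rate for 35.96 is 18.5%.
The additional-duty order on 35.96 targets Junoria, not Narador; it does not apply.
Duty = $988,463.25 × 18.5% = $182,865.70.
Total = $0.00 + $15,898.96 + $182,865.70 = $198,764.66.

$198,764.66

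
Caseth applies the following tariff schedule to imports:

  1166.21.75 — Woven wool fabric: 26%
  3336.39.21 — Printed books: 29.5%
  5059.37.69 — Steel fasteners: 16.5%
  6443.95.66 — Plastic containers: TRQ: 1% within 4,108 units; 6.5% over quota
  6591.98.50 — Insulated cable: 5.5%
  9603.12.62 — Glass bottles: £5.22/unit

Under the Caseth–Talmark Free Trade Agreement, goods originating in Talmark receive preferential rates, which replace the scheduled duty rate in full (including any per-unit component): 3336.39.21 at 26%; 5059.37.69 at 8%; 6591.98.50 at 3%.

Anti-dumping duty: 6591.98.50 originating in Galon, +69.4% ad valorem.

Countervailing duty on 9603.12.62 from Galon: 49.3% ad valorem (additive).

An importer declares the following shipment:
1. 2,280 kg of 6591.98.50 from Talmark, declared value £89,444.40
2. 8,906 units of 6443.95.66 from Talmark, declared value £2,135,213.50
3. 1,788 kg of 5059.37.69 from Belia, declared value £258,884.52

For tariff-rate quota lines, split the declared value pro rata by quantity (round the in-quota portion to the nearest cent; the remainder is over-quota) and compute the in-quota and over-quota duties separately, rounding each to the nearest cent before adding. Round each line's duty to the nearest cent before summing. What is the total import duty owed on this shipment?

Line 1 (6591.98.50, Talmark, 2,280 kg, £89,444.40):
Base rate for 6591.98.50 is 5.5%.
Origin Talmark qualifies under the Caseth–Talmark agreement and 6591.98.50 is covered: preferential rate 3% applies instead.
The additional-duty order on 6591.98.50 targets Galon, not Talmark; it does not apply.
Duty = £89,444.40 × 3% = £2,683.33.
Line 2 (6443.95.66, Talmark, 8,906 units, £2,135,213.50):
Code 6443.95.66 is under a tariff-rate quota (threshold 4,108 units). In-quota: 4,108 units at 1%; over-quota: 4,798 units at 6.5%.
Pro-rata value split: in-quota = £2,135,213.50 × 4,108/8,906 = £984,893.00; over-quota = £2,135,213.50 − £984,893.00 = £1,150,320.50.
In-quota duty = £984,893.00 × 1% = £9,848.93. Over-quota duty = £1,150,320.50 × 6.5% = £74,770.83.
Line duty = £9,848.93 + £74,770.83 = £84,619.76.
Line 3 (5059.37.69, Belia, 1,788 kg, £258,884.52):
Base rate for 5059.37.69 is 16.5%.
5059.37.69 has an FTA preferential rate, but origin Belia is not Talmark; base rate stands.
Duty = £258,884.52 × 16.5% = £42,715.95.
Total = £2,683.33 + £84,619.76 + £42,715.95 = £130,019.04.

£130,019.04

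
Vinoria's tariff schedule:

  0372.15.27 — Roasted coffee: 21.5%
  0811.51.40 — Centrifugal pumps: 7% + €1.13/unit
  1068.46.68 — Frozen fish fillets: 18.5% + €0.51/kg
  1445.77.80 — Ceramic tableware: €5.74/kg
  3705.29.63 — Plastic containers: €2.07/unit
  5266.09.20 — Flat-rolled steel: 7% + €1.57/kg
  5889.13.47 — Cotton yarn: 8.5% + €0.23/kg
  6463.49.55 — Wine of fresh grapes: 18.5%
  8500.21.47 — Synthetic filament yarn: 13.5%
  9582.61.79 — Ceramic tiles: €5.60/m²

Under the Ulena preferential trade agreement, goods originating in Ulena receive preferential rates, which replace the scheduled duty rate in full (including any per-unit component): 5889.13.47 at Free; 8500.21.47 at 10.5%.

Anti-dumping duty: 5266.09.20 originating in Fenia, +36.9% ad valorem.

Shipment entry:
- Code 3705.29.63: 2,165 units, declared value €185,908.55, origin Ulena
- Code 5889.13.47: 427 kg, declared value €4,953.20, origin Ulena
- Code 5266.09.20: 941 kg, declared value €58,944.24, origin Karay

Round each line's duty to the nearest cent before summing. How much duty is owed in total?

Line 1 (3705.29.63, Ulena, 2,165 units, €185,908.55):
Base rate for 3705.29.63 is €2.07/unit.
Origin Ulena is the FTA partner but 3705.29.63 is not on the preference list; base rate stands.
Duty = 2,165 × €2.07 = €4,481.55.
Line 2 (5889.13.47, Ulena, 427 kg, €4,953.20):
Base rate for 5889.13.47 is 8.5% + €0.23/kg.
Origin Ulena qualifies under the Vinoria–Ulena agreement and 5889.13.47 is covered: preferential rate Free applies instead.
Duty = €4,953.20 × 0% = €0.00.
Line 3 (5266.09.20, Karay, 941 kg, €58,944.24):
Base rate for 5266.09.20 is 7% + €1.57/kg.
The additional-duty order on 5266.09.20 targets Fenia, not Karay; it does not apply.
Duty = €58,944.24 × 7% + 941 × €1.57 = €5,603.47.
Total = €4,481.55 + €0.00 + €5,603.47 = €10,085.02.

€10,085.02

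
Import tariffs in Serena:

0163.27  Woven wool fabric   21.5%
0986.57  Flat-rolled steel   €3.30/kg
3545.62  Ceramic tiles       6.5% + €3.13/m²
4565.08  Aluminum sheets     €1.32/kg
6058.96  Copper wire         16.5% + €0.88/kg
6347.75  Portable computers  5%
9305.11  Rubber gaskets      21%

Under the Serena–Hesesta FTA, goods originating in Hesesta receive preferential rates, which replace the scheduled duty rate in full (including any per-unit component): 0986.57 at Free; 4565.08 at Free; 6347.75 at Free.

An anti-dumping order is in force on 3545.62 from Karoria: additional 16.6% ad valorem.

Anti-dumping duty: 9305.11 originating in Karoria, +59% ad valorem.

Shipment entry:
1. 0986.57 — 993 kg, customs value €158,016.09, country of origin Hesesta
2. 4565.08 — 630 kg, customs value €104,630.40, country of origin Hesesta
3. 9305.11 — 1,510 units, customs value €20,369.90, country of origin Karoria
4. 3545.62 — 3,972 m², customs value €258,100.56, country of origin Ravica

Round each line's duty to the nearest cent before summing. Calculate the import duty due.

Line 1 (0986.57, Hesesta, 993 kg, €158,016.09):
Base rate for 0986.57 is €3.30/kg.
Origin Hesesta qualifies under the Serena–Hesesta agreement and 0986.57 is covered: preferential rate Free applies instead.
Duty = €158,016.09 × 0% = €0.00.
Line 2 (4565.08, Hesesta, 630 kg, €104,630.40):
Base rate for 4565.08 is €1.32/kg.
Origin Hesesta qualifies under the Serena–Hesesta agreement and 4565.08 is covered: preferential rate Free applies instead.
Duty = €104,630.40 × 0% = €0.00.
Line 3 (9305.11, Karoria, 1,510 units, €20,369.90):
Base rate for 9305.11 is 21%.
Additional duty on 9305.11 from Karoria: +59%. Applied ad valorem rate: 21% + 59% = 80%.
Duty = €20,369.90 × 80% = €16,295.92.
Line 4 (3545.62, Ravica, 3,972 m², €258,100.56):
Base rate for 3545.62 is 6.5% + €3.13/m².
The additional-duty order on 3545.62 targets Karoria, not Ravica; it does not apply.
Duty = €258,100.56 × 6.5% + 3,972 × €3.13 = €29,208.90.
Total = €0.00 + €0.00 + €16,295.92 + €29,208.90 = €45,504.82.

€45,504.82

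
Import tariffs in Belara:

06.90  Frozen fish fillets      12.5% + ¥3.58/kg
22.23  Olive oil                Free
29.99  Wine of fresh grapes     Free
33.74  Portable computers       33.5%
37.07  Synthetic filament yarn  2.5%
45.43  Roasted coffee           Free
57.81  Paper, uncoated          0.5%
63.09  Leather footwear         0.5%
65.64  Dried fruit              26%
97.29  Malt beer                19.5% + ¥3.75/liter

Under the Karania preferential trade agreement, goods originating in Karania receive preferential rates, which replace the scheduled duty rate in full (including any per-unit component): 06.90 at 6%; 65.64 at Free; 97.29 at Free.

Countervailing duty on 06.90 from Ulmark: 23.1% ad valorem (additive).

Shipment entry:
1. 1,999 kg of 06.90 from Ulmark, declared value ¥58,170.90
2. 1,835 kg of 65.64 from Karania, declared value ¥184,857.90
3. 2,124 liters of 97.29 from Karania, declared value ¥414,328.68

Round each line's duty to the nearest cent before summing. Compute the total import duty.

Line 1 (06.90, Ulmark, 1,999 kg, ¥58,170.90):
Base rate for 06.90 is 12.5% + ¥3.58/kg.
06.90 has an FTA preferential rate, but origin Ulmark is not Karania; base rate stands.
Additional duty on 06.90 from Ulmark: +23.1%. Applied ad valorem rate: 12.5% + 23.1% = 35.6%.
Duty = ¥58,170.90 × 35.6% + 1,999 × ¥3.58 = ¥27,865.26.
Line 2 (65.64, Karania, 1,835 kg, ¥184,857.90):
Base rate for 65.64 is 26%.
Origin Karania qualifies under the Belara–Karania agreement and 65.64 is covered: preferential rate Free applies instead.
Duty = ¥184,857.90 × 0% = ¥0.00.
Line 3 (97.29, Karania, 2,124 liters, ¥414,328.68):
Base rate for 97.29 is 19.5% + ¥3.75/liter.
Origin Karania qualifies under the Belara–Karania agreement and 97.29 is covered: preferential rate Free applies instead.
Duty = ¥414,328.68 × 0% = ¥0.00.
Total = ¥27,865.26 + ¥0.00 + ¥0.00 = ¥27,865.26.

¥27,865.26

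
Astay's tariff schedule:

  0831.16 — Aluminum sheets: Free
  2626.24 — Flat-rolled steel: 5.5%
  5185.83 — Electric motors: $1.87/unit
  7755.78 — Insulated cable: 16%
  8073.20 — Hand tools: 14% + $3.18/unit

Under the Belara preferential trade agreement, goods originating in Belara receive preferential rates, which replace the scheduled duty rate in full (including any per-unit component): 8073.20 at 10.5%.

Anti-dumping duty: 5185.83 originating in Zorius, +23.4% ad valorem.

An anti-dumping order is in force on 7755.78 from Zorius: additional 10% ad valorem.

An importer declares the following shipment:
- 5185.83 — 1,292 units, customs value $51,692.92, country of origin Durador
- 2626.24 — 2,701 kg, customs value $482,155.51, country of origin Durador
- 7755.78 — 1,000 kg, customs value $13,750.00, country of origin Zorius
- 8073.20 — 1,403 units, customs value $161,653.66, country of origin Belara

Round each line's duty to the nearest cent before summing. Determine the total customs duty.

$49,483.22

Line 1 (5185.83, Durador, 1,292 units, $51,692.92):
Base rate for 5185.83 is $1.87/unit.
The additional-duty order on 5185.83 targets Zorius, not Durador; it does not apply.
Duty = 1,292 × $1.87 = $2,416.04.
Line 2 (2626.24, Durador, 2,701 kg, $482,155.51):
Base rate for 2626.24 is 5.5%.
Duty = $482,155.51 × 5.5% = $26,518.55.
Line 3 (7755.78, Zorius, 1,000 kg, $13,750.00):
Base rate for 7755.78 is 16%.
Additional duty on 7755.78 from Zorius: +10%. Applied ad valorem rate: 16% + 10% = 26%.
Duty = $13,750.00 × 26% = $3,575.00.
Line 4 (8073.20, Belara, 1,403 units, $161,653.66):
Base rate for 8073.20 is 14% + $3.18/unit.
Origin Belara qualifies under the Astay–Belara agreement and 8073.20 is covered: preferential rate 10.5% applies instead.
Duty = $161,653.66 × 10.5% = $16,973.63.
Total = $2,416.04 + $26,518.55 + $3,575.00 + $16,973.63 = $49,483.22.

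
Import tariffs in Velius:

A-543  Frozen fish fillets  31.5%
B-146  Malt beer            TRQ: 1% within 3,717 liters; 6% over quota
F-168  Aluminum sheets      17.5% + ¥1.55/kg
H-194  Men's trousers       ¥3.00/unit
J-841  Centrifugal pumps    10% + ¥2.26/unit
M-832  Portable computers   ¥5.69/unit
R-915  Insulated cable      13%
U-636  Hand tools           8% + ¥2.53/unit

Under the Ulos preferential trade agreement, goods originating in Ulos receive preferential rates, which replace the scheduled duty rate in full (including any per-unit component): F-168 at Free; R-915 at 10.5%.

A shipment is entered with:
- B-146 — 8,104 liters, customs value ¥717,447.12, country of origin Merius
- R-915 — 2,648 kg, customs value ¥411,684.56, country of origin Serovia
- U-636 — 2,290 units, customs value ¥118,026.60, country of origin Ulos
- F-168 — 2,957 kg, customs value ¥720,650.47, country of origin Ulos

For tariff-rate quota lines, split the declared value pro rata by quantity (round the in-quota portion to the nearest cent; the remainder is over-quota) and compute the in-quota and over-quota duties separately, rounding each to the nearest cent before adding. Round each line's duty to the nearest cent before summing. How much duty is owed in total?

Line 1 (B-146, Merius, 8,104 liters, ¥717,447.12):
Code B-146 is under a tariff-rate quota (threshold 3,717 liters). In-quota: 3,717 liters at 1%; over-quota: 4,387 liters at 6%.
Pro-rata value split: in-quota = ¥717,447.12 × 3,717/8,104 = ¥329,066.01; over-quota = ¥717,447.12 − ¥329,066.01 = ¥388,381.11.
In-quota duty = ¥329,066.01 × 1% = ¥3,290.66. Over-quota duty = ¥388,381.11 × 6% = ¥23,302.87.
Line duty = ¥3,290.66 + ¥23,302.87 = ¥26,593.53.
Line 2 (R-915, Serovia, 2,648 kg, ¥411,684.56):
Base rate for R-915 is 13%.
R-915 has an FTA preferential rate, but origin Serovia is not Ulos; base rate stands.
Duty = ¥411,684.56 × 13% = ¥53,518.99.
Line 3 (U-636, Ulos, 2,290 units, ¥118,026.60):
Base rate for U-636 is 8% + ¥2.53/unit.
Origin Ulos is the FTA partner but U-636 is not on the preference list; base rate stands.
Duty = ¥118,026.60 × 8% + 2,290 × ¥2.53 = ¥15,235.83.
Line 4 (F-168, Ulos, 2,957 kg, ¥720,650.47):
Base rate for F-168 is 17.5% + ¥1.55/kg.
Origin Ulos qualifies under the Velius–Ulos agreement and F-168 is covered: preferential rate Free applies instead.
Duty = ¥720,650.47 × 0% = ¥0.00.
Total = ¥26,593.53 + ¥53,518.99 + ¥15,235.83 + ¥0.00 = ¥95,348.35.

¥95,348.35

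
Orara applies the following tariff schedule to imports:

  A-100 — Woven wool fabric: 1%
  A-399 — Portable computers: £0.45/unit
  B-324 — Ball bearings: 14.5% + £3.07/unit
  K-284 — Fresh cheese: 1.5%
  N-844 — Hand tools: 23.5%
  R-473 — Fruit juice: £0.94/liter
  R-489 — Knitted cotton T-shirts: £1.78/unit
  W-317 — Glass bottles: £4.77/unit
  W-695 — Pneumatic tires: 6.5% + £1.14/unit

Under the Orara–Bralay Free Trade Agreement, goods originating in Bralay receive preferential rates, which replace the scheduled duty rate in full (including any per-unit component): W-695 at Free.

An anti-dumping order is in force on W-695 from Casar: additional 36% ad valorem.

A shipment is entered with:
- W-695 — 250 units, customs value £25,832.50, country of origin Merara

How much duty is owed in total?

Line 1 (W-695, Merara, 250 units, £25,832.50):
Base rate for W-695 is 6.5% + £1.14/unit.
W-695 has an FTA preferential rate, but origin Merara is not Bralay; base rate stands.
The additional-duty order on W-695 targets Casar, not Merara; it does not apply.
Duty = £25,832.50 × 6.5% + 250 × £1.14 = £1,964.11.

£1,964.11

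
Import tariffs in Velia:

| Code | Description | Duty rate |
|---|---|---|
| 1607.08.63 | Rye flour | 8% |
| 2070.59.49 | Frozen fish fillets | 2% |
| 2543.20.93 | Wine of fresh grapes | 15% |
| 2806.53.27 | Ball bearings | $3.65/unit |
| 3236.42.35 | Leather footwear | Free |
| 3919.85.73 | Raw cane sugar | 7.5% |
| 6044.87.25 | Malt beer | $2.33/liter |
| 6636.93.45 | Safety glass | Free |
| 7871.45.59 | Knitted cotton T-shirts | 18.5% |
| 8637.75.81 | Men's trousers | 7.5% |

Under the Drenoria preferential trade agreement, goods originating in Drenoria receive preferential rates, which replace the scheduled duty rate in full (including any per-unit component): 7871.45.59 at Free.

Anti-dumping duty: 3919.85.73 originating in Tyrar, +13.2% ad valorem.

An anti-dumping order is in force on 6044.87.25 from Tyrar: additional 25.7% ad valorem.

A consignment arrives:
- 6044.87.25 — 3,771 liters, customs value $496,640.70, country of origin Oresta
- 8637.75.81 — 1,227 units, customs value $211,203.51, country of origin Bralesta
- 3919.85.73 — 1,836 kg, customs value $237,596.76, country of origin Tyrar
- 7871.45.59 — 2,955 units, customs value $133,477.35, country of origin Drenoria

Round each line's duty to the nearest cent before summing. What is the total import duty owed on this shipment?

$73,809.22

Line 1 (6044.87.25, Oresta, 3,771 liters, $496,640.70):
Base rate for 6044.87.25 is $2.33/liter.
The additional-duty order on 6044.87.25 targets Tyrar, not Oresta; it does not apply.
Duty = 3,771 × $2.33 = $8,786.43.
Line 2 (8637.75.81, Bralesta, 1,227 units, $211,203.51):
Base rate for 8637.75.81 is 7.5%.
Duty = $211,203.51 × 7.5% = $15,840.26.
Line 3 (3919.85.73, Tyrar, 1,836 kg, $237,596.76):
Base rate for 3919.85.73 is 7.5%.
Additional duty on 3919.85.73 from Tyrar: +13.2%. Applied ad valorem rate: 7.5% + 13.2% = 20.7%.
Duty = $237,596.76 × 20.7% = $49,182.53.
Line 4 (7871.45.59, Drenoria, 2,955 units, $133,477.35):
Base rate for 7871.45.59 is 18.5%.
Origin Drenoria qualifies under the Velia–Drenoria agreement and 7871.45.59 is covered: preferential rate Free applies instead.
Duty = $133,477.35 × 0% = $0.00.
Total = $8,786.43 + $15,840.26 + $49,182.53 + $0.00 = $73,809.22.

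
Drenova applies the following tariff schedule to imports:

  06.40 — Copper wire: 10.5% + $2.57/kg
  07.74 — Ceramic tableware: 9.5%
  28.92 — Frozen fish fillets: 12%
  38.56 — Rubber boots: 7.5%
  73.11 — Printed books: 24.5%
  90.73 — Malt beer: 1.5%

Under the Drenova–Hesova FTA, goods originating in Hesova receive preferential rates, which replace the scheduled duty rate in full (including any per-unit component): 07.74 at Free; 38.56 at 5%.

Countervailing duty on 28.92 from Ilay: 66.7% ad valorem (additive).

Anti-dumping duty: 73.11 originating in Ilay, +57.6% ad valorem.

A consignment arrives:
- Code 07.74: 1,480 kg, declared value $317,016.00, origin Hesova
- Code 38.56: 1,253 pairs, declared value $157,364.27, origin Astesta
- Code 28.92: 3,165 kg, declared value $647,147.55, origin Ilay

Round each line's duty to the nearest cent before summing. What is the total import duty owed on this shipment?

Line 1 (07.74, Hesova, 1,480 kg, $317,016.00):
Base rate for 07.74 is 9.5%.
Origin Hesova qualifies under the Drenova–Hesova agreement and 07.74 is covered: preferential rate Free applies instead.
Duty = $317,016.00 × 0% = $0.00.
Line 2 (38.56, Astesta, 1,253 pairs, $157,364.27):
Base rate for 38.56 is 7.5%.
38.56 has an FTA preferential rate, but origin Astesta is not Hesova; base rate stands.
Duty = $157,364.27 × 7.5% = $11,802.32.
Line 3 (28.92, Ilay, 3,165 kg, $647,147.55):
Base rate for 28.92 is 12%.
Additional duty on 28.92 from Ilay: +66.7%. Applied ad valorem rate: 12% + 66.7% = 78.7%.
Duty = $647,147.55 × 78.7% = $509,305.12.
Total = $0.00 + $11,802.32 + $509,305.12 = $521,107.44.

$521,107.44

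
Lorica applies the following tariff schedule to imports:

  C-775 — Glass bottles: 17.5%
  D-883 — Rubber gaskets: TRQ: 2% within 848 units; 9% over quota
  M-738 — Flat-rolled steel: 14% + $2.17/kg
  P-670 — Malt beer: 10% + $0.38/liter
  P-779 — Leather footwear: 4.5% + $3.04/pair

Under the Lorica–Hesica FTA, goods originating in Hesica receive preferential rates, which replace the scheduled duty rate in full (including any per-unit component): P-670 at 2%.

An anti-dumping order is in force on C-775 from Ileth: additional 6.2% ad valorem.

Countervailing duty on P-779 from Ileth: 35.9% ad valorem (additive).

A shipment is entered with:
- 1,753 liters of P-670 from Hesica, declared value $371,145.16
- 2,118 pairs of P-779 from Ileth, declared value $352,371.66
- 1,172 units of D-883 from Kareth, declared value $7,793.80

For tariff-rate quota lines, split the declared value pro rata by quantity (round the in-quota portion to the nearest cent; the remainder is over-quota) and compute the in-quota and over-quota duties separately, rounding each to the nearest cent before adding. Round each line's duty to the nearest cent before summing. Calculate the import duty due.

$156,526.46

Line 1 (P-670, Hesica, 1,753 liters, $371,145.16):
Base rate for P-670 is 10% + $0.38/liter.
Origin Hesica qualifies under the Lorica–Hesica agreement and P-670 is covered: preferential rate 2% applies instead.
Duty = $371,145.16 × 2% = $7,422.90.
Line 2 (P-779, Ileth, 2,118 pairs, $352,371.66):
Base rate for P-779 is 4.5% + $3.04/pair.
Additional duty on P-779 from Ileth: +35.9%. Applied ad valorem rate: 4.5% + 35.9% = 40.4%.
Duty = $352,371.66 × 40.4% + 2,118 × $3.04 = $148,796.87.
Line 3 (D-883, Kareth, 1,172 units, $7,793.80):
Code D-883 is under a tariff-rate quota (threshold 848 units). In-quota: 848 units at 2%; over-quota: 324 units at 9%.
Pro-rata value split: in-quota = $7,793.80 × 848/1,172 = $5,639.20; over-quota = $7,793.80 − $5,639.20 = $2,154.60.
In-quota duty = $5,639.20 × 2% = $112.78. Over-quota duty = $2,154.60 × 9% = $193.91.
Line duty = $112.78 + $193.91 = $306.69.
Total = $7,422.90 + $148,796.87 + $306.69 = $156,526.46.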